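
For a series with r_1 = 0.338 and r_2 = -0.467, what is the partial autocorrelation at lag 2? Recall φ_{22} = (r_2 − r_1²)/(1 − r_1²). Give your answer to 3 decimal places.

-0.656

φ_{22} = (r_2 − r_1²) / (1 − r_1²)
r_1² = (0.338)² = 0.114244
Numerator = -0.467 − 0.1142 = -0.5812; denominator = 1 − 0.1142 = 0.8858
φ_{22} = -0.5812 / 0.8858 = -0.656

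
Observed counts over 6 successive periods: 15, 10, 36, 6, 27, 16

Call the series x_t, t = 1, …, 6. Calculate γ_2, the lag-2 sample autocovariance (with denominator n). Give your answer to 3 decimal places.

37.630

Mean x̄ = (15 + 10 + 36 + 6 + 27 + 16)/6 = 18.3333
Σ_{t=1}^{4}(x_t−x̄)(x_{t+2}−x̄) = 225.7778
γ_2 = 225.7778 / 6 = 37.630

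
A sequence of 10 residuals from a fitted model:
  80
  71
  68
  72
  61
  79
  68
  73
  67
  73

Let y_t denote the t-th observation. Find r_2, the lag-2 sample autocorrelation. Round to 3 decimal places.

Mean ȳ = (80 + 71 + 68 + 72 + 61 + 79 + 68 + 73 + 67 + 73)/10 = 71.2000
Numerator Σ_{t=1}^{8}(y_t−ȳ)(y_{t+2}−ȳ) = 73.9200
Denominator Σ(y_t−ȳ)² = 287.6000
r_2 = 73.9200 / 287.6000 = 0.257

0.257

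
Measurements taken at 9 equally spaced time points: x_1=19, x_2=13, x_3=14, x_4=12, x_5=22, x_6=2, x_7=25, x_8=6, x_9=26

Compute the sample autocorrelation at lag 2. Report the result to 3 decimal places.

0.603

Mean x̄ = (19 + 13 + 14 + 12 + 22 + 2 + 25 + 6 + 26)/9 = 15.4444
Σ(x_t−x̄)(x_{t+2}−x̄) = (-5.1358) + (8.4198) + (-9.4691) + (46.3086) + (62.6420) + (126.9753) + (100.8642) = 330.6049
Denominator Σ(x_t−x̄)² = 548.2222
r_2 = 330.6049 / 548.2222 = 0.603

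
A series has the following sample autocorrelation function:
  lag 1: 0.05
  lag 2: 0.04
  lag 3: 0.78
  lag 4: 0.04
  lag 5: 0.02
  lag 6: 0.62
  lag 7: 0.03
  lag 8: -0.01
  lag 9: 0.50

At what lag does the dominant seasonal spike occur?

The largest autocorrelation is r_3 = 0.78, with weaker echoes at lags 6 (0.62) and 9 (0.50); the remaining lags stay at or below 0.05.
The dominant spike at lag 3 indicates a seasonal period of 3.

3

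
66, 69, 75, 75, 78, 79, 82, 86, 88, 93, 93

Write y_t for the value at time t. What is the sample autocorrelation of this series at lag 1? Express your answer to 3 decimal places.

0.708

Mean ȳ = (66 + 69 + 75 + 75 + 78 + 79 + 82 + 86 + 88 + 93 + 93)/11 = 80.3636
Numerator Σ_{t=1}^{10}(y_t−ȳ)(y_{t+1}−ȳ) = 575.0496
Denominator Σ(y_t−ȳ)² = 812.5455
r_1 = 575.0496 / 812.5455 = 0.708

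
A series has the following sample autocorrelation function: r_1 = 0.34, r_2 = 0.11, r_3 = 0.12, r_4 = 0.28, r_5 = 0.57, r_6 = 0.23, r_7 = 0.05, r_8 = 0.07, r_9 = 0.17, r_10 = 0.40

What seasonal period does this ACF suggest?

The largest autocorrelation is r_5 = 0.57, with a weaker echo at lag 10 (0.40); the remaining lags stay at or below 0.34. The elevated value at lag 1 (0.34), dropping to 0.11 at lag 2, reflects decaying short-term dependence rather than seasonality.
The dominant spike at lag 5 indicates a seasonal period of 5.

5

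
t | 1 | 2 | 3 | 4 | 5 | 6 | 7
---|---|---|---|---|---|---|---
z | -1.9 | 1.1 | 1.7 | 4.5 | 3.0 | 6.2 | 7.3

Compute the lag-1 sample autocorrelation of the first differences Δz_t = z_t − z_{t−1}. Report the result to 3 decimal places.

-0.725

First differences Δz: 3.0, 0.6, 2.8, -1.5, 3.2, 1.1
Mean of differences = 1.5333
Numerator Σ(Δz_t−Δz̄)(Δz_{t+1}−Δz̄) = -12.1711
Denominator Σ(Δz_t−Δz̄)² = 16.7933
r_1(Δz) = -12.1711 / 16.7933 = -0.725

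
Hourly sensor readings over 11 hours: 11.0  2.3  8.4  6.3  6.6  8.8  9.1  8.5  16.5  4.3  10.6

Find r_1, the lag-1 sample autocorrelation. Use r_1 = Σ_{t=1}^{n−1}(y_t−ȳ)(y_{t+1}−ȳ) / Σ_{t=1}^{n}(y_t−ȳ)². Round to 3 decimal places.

Mean ȳ = (11.0 + 2.3 + 8.4 + 6.3 + 6.6 + 8.8 + 9.1 + 8.5 + 16.5 + 4.3 + 10.6)/11 = 8.4000
Numerator Σ_{t=1}^{10}(y_t−ȳ)(y_{t+1}−ȳ) = -53.8700
Denominator Σ(y_t−ȳ)² = 139.5400
r_1 = -53.8700 / 139.5400 = -0.386

-0.386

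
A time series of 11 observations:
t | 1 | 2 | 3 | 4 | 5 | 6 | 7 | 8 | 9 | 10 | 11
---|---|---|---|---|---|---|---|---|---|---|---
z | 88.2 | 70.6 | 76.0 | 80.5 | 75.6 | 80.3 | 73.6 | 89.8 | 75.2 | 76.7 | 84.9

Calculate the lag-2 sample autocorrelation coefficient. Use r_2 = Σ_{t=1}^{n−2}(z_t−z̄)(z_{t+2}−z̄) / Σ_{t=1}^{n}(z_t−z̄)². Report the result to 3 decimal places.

Mean z̄ = (88.2 + 70.6 + 76.0 + 80.5 + 75.6 + 80.3 + 73.6 + 89.8 + 75.2 + 76.7 + 84.9)/11 = 79.2182
Numerator Σ_{t=1}^{9}(z_t−z̄)(z_{t+2}−z̄) = -22.0488
Denominator Σ(z_t−z̄)² = 379.5164
r_2 = -22.0488 / 379.5164 = -0.058

-0.058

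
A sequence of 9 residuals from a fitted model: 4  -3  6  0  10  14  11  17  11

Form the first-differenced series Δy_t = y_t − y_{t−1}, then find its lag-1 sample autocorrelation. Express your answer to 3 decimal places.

-0.620

First differences Δy: -7, 9, -6, 10, 4, -3, 6, -6
Mean of differences = 0.8750
Numerator Σ(Δy_t−Δȳ)(Δy_{t+1}−Δȳ) = -221.2656
Denominator Σ(Δy_t−Δȳ)² = 356.8750
r_1(Δy) = -221.2656 / 356.8750 = -0.620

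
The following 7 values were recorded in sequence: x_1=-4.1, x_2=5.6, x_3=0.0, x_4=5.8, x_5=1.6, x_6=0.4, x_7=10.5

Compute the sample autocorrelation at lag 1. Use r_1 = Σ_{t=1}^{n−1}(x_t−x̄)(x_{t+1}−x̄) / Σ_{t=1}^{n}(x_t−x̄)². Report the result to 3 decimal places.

-0.394

Mean x̄ = (-4.1 + 5.6 + 0.0 + 5.8 + 1.6 + 0.4 + 10.5)/7 = 2.8286
Deviations from mean: -6.9286, 2.7714, -2.8286, 2.9714, -1.2286, -2.4286, 7.6714
Σ(x_t−x̄)(x_{t+1}−x̄) = (-19.2020) + (-7.8392) + (-8.4049) + (-3.6506) + (2.9837) + (-18.6306) = -54.7437
Denominator Σ(x_t−x̄)² = 138.7743
r_1 = -54.7437 / 138.7743 = -0.394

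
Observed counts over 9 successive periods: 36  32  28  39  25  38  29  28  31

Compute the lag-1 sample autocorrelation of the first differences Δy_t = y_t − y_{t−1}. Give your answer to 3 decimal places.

-0.789

First differences Δy: -4, -4, 11, -14, 13, -9, -1, 3
Mean of differences = -0.6250
Numerator Σ(Δy_t−Δȳ)(Δy_{t+1}−Δȳ) = -477.8906
Denominator Σ(Δy_t−Δȳ)² = 605.8750
r_1(Δy) = -477.8906 / 605.8750 = -0.789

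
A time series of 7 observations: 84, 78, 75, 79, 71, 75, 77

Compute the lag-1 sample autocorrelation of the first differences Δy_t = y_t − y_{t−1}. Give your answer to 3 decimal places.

-0.401

First differences Δy: -6, -3, 4, -8, 4, 2
Mean of differences = -1.1667
Numerator Σ(Δy_t−Δȳ)(Δy_{t+1}−Δȳ) = -54.8611
Denominator Σ(Δy_t−Δȳ)² = 136.8333
r_1(Δy) = -54.8611 / 136.8333 = -0.401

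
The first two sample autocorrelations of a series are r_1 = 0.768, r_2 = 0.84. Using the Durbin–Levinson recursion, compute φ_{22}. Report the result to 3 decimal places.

0.610

φ_{22} = (r_2 − r_1²) / (1 − r_1²)
r_1² = (0.768)² = 0.589824
Numerator = 0.84 − 0.5898 = 0.2502; denominator = 1 − 0.5898 = 0.4102
φ_{22} = 0.2502 / 0.4102 = 0.610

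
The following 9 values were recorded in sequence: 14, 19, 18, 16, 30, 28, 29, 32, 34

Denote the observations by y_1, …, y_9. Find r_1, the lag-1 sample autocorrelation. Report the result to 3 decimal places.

Mean ȳ = (14 + 19 + 18 + 16 + 30 + 28 + 29 + 32 + 34)/9 = 24.4444
Numerator Σ_{t=1}^{8}(y_t−ȳ)(y_{t+1}−ȳ) = 242.0247
Denominator Σ(y_t−ȳ)² = 464.2222
r_1 = 242.0247 / 464.2222 = 0.521

0.521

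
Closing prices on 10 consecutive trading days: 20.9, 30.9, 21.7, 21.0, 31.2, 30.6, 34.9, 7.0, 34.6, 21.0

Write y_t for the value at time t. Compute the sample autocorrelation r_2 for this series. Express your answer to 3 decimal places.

Mean ȳ = (20.9 + 30.9 + 21.7 + 21.0 + 31.2 + 30.6 + 34.9 + 7.0 + 34.6 + 21.0)/10 = 25.3800
Numerator Σ_{t=1}^{8}(y_t−ȳ)(y_{t+2}−ȳ) = 75.7692
Denominator Σ(y_t−ȳ)² = 677.0360
r_2 = 75.7692 / 677.0360 = 0.112

0.112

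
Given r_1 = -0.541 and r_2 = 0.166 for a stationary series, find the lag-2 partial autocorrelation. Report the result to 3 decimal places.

φ_{22} = (r_2 − r_1²) / (1 − r_1²)
r_1² = (-0.541)² = 0.292681
Numerator = 0.166 − 0.2927 = -0.1267; denominator = 1 − 0.2927 = 0.7073
φ_{22} = -0.1267 / 0.7073 = -0.179

-0.179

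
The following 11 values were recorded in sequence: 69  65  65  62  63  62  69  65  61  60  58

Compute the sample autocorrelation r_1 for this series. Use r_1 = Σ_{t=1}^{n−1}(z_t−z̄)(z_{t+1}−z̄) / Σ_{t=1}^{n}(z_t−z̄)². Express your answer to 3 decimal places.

Mean z̄ = (69 + 65 + 65 + 62 + 63 + 62 + 69 + 65 + 61 + 60 + 58)/11 = 63.5455
Numerator Σ_{t=1}^{10}(z_t−z̄)(z_{t+1}−z̄) = 33.9752
Denominator Σ(z_t−z̄)² = 120.7273
r_1 = 33.9752 / 120.7273 = 0.281

0.281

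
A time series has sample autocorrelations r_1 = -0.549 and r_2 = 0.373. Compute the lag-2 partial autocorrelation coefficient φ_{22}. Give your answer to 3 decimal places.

φ_{22} = (r_2 − r_1²) / (1 − r_1²)
r_1² = (-0.549)² = 0.301401
Numerator = 0.373 − 0.3014 = 0.0716; denominator = 1 − 0.3014 = 0.6986
φ_{22} = 0.0716 / 0.6986 = 0.102

0.102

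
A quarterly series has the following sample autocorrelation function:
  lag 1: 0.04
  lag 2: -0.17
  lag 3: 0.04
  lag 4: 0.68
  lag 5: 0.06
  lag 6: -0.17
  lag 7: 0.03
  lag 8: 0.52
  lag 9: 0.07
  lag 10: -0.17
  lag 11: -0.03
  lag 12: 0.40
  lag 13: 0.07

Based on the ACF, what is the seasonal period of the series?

4

The largest autocorrelation is r_4 = 0.68, with weaker echoes at lags 8 (0.52) and 12 (0.40); the remaining lags stay at or below 0.07.
The dominant spike at lag 4 indicates a seasonal period of 4.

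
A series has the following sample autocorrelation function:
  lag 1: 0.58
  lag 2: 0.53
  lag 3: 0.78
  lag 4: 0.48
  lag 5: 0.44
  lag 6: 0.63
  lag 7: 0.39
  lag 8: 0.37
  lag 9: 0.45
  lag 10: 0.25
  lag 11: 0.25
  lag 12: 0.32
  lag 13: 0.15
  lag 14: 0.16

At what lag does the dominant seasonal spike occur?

The largest autocorrelation is r_3 = 0.78, with a weaker echo at lag 6 (0.63); the remaining lags stay at or below 0.58. The elevated value at lag 1 (0.58), dropping to 0.53 at lag 2, reflects decaying short-term dependence rather than seasonality.
The dominant spike at lag 3 indicates a seasonal period of 3.

3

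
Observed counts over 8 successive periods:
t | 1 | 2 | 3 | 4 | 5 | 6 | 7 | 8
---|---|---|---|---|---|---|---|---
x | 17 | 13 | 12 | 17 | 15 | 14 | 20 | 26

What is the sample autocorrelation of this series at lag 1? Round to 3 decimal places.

Mean x̄ = (17 + 13 + 12 + 17 + 15 + 14 + 20 + 26)/8 = 16.7500
Deviations from mean: 0.2500, -3.7500, -4.7500, 0.2500, -1.7500, -2.7500, 3.2500, 9.2500
Σ(x_t−x̄)(x_{t+1}−x̄) = (-0.9375) + (17.8125) + (-1.1875) + (-0.4375) + (4.8125) + (-8.9375) + (30.0625) = 41.1875
Denominator Σ(x_t−x̄)² = 143.5000
r_1 = 41.1875 / 143.5000 = 0.287

0.287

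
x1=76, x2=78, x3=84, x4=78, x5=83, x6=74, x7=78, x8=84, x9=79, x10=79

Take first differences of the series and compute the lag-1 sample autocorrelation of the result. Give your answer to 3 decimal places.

-0.548

First differences Δx: 2, 6, -6, 5, -9, 4, 6, -5, 0
Mean of differences = 0.3333
Numerator Σ(Δx_t−Δx̄)(Δx_{t+1}−Δx̄) = -141.4444
Denominator Σ(Δx_t−Δx̄)² = 258.0000
r_1(Δx) = -141.4444 / 258.0000 = -0.548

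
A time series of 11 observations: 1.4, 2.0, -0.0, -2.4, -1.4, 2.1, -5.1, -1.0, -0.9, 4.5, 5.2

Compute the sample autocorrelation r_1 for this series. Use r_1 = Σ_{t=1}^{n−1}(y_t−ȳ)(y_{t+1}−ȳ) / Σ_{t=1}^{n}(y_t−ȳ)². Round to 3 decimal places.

Mean ȳ = (1.4 + 2.0 − 0.0 − 2.4 − 1.4 + 2.1 − 5.1 − 1.0 − 0.9 + 4.5 + 5.2)/11 = 0.4000
Numerator Σ_{t=1}^{10}(y_t−ȳ)(y_{t+1}−ȳ) = 18.5800
Denominator Σ(y_t−ȳ)² = 91.4400
r_1 = 18.5800 / 91.4400 = 0.203

0.203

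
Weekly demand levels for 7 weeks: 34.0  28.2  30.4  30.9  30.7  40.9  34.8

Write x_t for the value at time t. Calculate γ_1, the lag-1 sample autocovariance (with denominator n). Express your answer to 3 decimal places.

1.912

Mean x̄ = (34.0 + 28.2 + 30.4 + 30.9 + 30.7 + 40.9 + 34.8)/7 = 32.8429
Σ_{t=1}^{6}(x_t−x̄)(x_{t+1}−x̄) = 13.3824
γ_1 = 13.3824 / 7 = 1.912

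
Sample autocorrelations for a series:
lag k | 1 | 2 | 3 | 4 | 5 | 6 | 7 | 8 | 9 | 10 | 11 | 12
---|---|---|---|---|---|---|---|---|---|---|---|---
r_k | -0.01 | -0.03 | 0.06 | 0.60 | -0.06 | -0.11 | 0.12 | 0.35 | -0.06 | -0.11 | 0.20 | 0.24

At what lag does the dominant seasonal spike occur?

4

The largest autocorrelation is r_4 = 0.60, with weaker echoes at lags 8 (0.35) and 12 (0.24); the remaining lags stay at or below 0.20.
The dominant spike at lag 4 indicates a seasonal period of 4.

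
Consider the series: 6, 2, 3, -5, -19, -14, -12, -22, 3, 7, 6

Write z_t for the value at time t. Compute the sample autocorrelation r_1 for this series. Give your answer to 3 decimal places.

Mean z̄ = (6 + 2 + 3 − 5 − 19 − 14 − 12 − 22 + 3 + 7 + 6)/11 = -4.0909
Numerator Σ_{t=1}^{10}(z_t−z̄)(z_{t+1}−z̄) = 543.0826
Denominator Σ(z_t−z̄)² = 1168.9091
r_1 = 543.0826 / 1168.9091 = 0.465

0.465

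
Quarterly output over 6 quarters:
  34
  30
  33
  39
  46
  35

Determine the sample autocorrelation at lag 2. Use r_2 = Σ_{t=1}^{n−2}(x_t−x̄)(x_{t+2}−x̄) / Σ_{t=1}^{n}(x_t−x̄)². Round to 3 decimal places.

Mean x̄ = (34 + 30 + 33 + 39 + 46 + 35)/6 = 36.1667
Deviations from mean: -2.1667, -6.1667, -3.1667, 2.8333, 9.8333, -1.1667
Σ(x_t−x̄)(x_{t+2}−x̄) = (6.8611) + (-17.4722) + (-31.1389) + (-3.3056) = -45.0556
Denominator Σ(x_t−x̄)² = 158.8333
r_2 = -45.0556 / 158.8333 = -0.284

-0.284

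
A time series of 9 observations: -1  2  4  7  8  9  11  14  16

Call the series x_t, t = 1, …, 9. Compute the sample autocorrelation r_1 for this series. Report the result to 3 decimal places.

0.619

Mean x̄ = (-1 + 2 + 4 + 7 + 8 + 9 + 11 + 14 + 16)/9 = 7.7778
Numerator Σ_{t=1}^{8}(x_t−x̄)(x_{t+1}−x̄) = 150.7284
Denominator Σ(x_t−x̄)² = 243.5556
r_1 = 150.7284 / 243.5556 = 0.619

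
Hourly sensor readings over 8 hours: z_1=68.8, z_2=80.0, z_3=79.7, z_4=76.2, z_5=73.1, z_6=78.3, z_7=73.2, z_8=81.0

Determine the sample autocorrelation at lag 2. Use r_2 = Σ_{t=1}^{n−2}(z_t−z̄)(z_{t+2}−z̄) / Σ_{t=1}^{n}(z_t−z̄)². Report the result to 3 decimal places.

-0.138

Mean z̄ = (68.8 + 80.0 + 79.7 + 76.2 + 73.1 + 78.3 + 73.2 + 81.0)/8 = 76.2875
Σ(z_t−z̄)(z_{t+2}−z̄) = (-25.5511) + (-0.3248) + (-10.8773) + (-0.1761) + (9.8414) + (9.4839) = -17.6041
Denominator Σ(z_t−z̄)² = 127.4488
r_2 = -17.6041 / 127.4488 = -0.138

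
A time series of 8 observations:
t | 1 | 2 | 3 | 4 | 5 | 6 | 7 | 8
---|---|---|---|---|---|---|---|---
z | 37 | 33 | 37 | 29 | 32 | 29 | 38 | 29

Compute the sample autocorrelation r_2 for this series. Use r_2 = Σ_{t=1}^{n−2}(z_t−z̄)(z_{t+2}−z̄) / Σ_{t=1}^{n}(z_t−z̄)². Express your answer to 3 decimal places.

Mean z̄ = (37 + 33 + 37 + 29 + 32 + 29 + 38 + 29)/8 = 33.0000
Deviations from mean: 4.0000, 0.0000, 4.0000, -4.0000, -1.0000, -4.0000, 5.0000, -4.0000
Σ(z_t−z̄)(z_{t+2}−z̄) = (16.0000) + (0.0000) + (-4.0000) + (16.0000) + (-5.0000) + (16.0000) = 39.0000
Denominator Σ(z_t−z̄)² = 106.0000
r_2 = 39.0000 / 106.0000 = 0.368

0.368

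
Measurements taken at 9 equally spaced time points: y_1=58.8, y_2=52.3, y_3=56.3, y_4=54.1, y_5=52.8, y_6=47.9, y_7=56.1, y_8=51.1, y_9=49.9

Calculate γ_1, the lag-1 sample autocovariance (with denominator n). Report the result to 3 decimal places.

Mean ȳ = (58.8 + 52.3 + 56.3 + 54.1 + 52.8 + 47.9 + 56.1 + 51.1 + 49.9)/9 = 53.2556
Σ_{t=1}^{8}(y_t−ȳ)(y_{t+1}−ȳ) = -17.7131
γ_1 = -17.7131 / 9 = -1.968

-1.968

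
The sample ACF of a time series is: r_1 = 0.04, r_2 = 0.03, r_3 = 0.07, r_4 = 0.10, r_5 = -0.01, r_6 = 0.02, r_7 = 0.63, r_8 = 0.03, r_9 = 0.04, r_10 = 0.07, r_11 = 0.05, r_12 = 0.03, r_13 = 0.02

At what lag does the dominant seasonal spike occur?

The largest autocorrelation is r_7 = 0.63; the remaining lags stay at or below 0.10.
The dominant spike at lag 7 indicates a seasonal period of 7.

7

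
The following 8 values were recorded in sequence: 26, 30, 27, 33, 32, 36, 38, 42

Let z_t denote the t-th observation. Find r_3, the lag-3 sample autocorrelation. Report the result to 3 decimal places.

Mean z̄ = (26 + 30 + 27 + 33 + 32 + 36 + 38 + 42)/8 = 33.0000
Deviations from mean: -7.0000, -3.0000, -6.0000, 0.0000, -1.0000, 3.0000, 5.0000, 9.0000
Numerator Σ_{t=1}^{5}(z_t−z̄)(z_{t+3}−z̄) = -24.0000
Denominator Σ(z_t−z̄)² = 210.0000
r_3 = -24.0000 / 210.0000 = -0.114

-0.114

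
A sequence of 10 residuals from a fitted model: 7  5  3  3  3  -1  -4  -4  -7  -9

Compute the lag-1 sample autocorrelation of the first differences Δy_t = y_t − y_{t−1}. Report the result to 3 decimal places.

First differences Δy: -2, -2, 0, 0, -4, -3, 0, -3, -2
Mean of differences = -1.7778
Numerator Σ(Δy_t−Δȳ)(Δy_{t+1}−Δȳ) = -2.4938
Denominator Σ(Δy_t−Δȳ)² = 17.5556
r_1(Δy) = -2.4938 / 17.5556 = -0.142

-0.142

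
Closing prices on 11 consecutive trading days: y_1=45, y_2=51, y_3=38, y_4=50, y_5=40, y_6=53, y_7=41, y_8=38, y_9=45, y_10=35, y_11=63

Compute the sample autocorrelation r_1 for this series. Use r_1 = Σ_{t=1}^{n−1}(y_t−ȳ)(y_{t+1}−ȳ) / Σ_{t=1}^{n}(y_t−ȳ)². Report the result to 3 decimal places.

-0.468

Mean ȳ = (45 + 51 + 38 + 50 + 40 + 53 + 41 + 38 + 45 + 35 + 63)/11 = 45.3636
Numerator Σ_{t=1}^{10}(y_t−ȳ)(y_{t+1}−ȳ) = -321.0413
Denominator Σ(y_t−ȳ)² = 686.5455
r_1 = -321.0413 / 686.5455 = -0.468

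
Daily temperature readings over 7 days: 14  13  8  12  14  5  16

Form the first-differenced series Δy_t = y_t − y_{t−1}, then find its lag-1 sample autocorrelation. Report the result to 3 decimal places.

First differences Δy: -1, -5, 4, 2, -9, 11
Mean of differences = 0.3333
Numerator Σ(Δy_t−Δȳ)(Δy_{t+1}−Δȳ) = -121.4444
Denominator Σ(Δy_t−Δȳ)² = 247.3333
r_1(Δy) = -121.4444 / 247.3333 = -0.491

-0.491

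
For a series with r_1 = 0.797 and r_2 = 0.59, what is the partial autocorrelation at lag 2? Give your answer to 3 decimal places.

φ_{22} = (r_2 − r_1²) / (1 − r_1²)
r_1² = (0.797)² = 0.635209
Numerator = 0.59 − 0.6352 = -0.0452; denominator = 1 − 0.6352 = 0.3648
φ_{22} = -0.0452 / 0.3648 = -0.124

-0.124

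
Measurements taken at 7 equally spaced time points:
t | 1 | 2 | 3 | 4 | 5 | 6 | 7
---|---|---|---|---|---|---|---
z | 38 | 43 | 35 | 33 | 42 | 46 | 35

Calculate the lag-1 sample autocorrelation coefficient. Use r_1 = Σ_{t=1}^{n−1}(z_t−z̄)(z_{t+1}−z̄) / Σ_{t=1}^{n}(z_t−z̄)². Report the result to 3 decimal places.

-0.143

Mean z̄ = (38 + 43 + 35 + 33 + 42 + 46 + 35)/7 = 38.8571
Deviations from mean: -0.8571, 4.1429, -3.8571, -5.8571, 3.1429, 7.1429, -3.8571
Σ(z_t−z̄)(z_{t+1}−z̄) = (-3.5510) + (-15.9796) + (22.5918) + (-18.4082) + (22.4490) + (-27.5510) = -20.4490
Denominator Σ(z_t−z̄)² = 142.8571
r_1 = -20.4490 / 142.8571 = -0.143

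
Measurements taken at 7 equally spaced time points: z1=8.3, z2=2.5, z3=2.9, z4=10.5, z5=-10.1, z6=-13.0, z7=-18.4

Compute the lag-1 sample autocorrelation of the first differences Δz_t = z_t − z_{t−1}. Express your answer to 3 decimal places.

First differences Δz: -5.8, 0.4, 7.6, -20.6, -2.9, -5.4
Mean of differences = -4.4500
Numerator Σ(Δz_t−Δz̄)(Δz_{t+1}−Δz̄) = -169.2175
Denominator Σ(Δz_t−Δz̄)² = 434.6750
r_1(Δz) = -169.2175 / 434.6750 = -0.389

-0.389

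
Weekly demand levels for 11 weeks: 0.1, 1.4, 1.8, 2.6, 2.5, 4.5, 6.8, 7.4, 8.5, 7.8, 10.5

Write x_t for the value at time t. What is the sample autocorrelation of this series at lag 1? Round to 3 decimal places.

Mean x̄ = (0.1 + 1.4 + 1.8 + 2.6 + 2.5 + 4.5 + 6.8 + 7.4 + 8.5 + 7.8 + 10.5)/11 = 4.9000
Numerator Σ_{t=1}^{10}(x_t−x̄)(x_{t+1}−x̄) = 80.9300
Denominator Σ(x_t−x̄)² = 118.7000
r_1 = 80.9300 / 118.7000 = 0.682

0.682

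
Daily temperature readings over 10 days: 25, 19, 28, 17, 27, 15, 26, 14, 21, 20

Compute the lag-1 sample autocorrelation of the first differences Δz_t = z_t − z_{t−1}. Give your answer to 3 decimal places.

First differences Δz: -6, 9, -11, 10, -12, 11, -12, 7, -1
Mean of differences = -0.5556
Numerator Σ(Δz_t−Δz̄)(Δz_{t+1}−Δz̄) = -737.1975
Denominator Σ(Δz_t−Δz̄)² = 794.2222
r_1(Δz) = -737.1975 / 794.2222 = -0.928

-0.928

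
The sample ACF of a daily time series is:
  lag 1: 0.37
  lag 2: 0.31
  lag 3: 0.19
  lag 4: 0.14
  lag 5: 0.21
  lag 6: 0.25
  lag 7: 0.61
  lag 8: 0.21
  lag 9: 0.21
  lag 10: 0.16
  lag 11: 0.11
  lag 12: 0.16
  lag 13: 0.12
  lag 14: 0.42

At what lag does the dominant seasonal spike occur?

The largest autocorrelation is r_7 = 0.61, with a weaker echo at lag 14 (0.42); the remaining lags stay at or below 0.37. The elevated value at lag 1 (0.37), dropping to 0.31 at lag 2, reflects decaying short-term dependence rather than seasonality.
The dominant spike at lag 7 indicates a seasonal period of 7.

7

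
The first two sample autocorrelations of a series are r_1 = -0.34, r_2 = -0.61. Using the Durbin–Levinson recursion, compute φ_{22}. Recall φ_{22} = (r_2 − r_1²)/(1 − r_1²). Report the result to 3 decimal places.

-0.820

φ_{22} = (r_2 − r_1²) / (1 − r_1²)
r_1² = (-0.34)² = 0.1156
Numerator = -0.61 − 0.1156 = -0.7256; denominator = 1 − 0.1156 = 0.8844
φ_{22} = -0.7256 / 0.8844 = -0.820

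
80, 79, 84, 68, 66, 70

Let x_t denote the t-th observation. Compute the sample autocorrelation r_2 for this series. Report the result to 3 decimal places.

Mean x̄ = (80 + 79 + 84 + 68 + 66 + 70)/6 = 74.5000
Deviations from mean: 5.5000, 4.5000, 9.5000, -6.5000, -8.5000, -4.5000
Σ(x_t−x̄)(x_{t+2}−x̄) = (52.2500) + (-29.2500) + (-80.7500) + (29.2500) = -28.5000
Denominator Σ(x_t−x̄)² = 275.5000
r_2 = -28.5000 / 275.5000 = -0.103

-0.103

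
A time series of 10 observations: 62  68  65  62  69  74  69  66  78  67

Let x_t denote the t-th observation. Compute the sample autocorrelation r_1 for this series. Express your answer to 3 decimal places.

Mean x̄ = (62 + 68 + 65 + 62 + 69 + 74 + 69 + 66 + 78 + 67)/10 = 68.0000
Numerator Σ_{t=1}^{9}(x_t−x̄)(x_{t+1}−x̄) = -8.0000
Denominator Σ(x_t−x̄)² = 224.0000
r_1 = -8.0000 / 224.0000 = -0.036

-0.036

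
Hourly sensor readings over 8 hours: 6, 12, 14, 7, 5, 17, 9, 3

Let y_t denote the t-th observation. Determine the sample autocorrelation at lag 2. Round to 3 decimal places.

-0.650

Mean ȳ = (6 + 12 + 14 + 7 + 5 + 17 + 9 + 3)/8 = 9.1250
Deviations from mean: -3.1250, 2.8750, 4.8750, -2.1250, -4.1250, 7.8750, -0.1250, -6.1250
Σ(y_t−ȳ)(y_{t+2}−ȳ) = (-15.2344) + (-6.1094) + (-20.1094) + (-16.7344) + (0.5156) + (-48.2344) = -105.9063
Denominator Σ(y_t−ȳ)² = 162.8750
r_2 = -105.9063 / 162.8750 = -0.650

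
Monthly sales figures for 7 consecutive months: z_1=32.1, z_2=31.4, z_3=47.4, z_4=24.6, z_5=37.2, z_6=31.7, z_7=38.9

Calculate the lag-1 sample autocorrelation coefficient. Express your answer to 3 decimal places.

Mean z̄ = (32.1 + 31.4 + 47.4 + 24.6 + 37.2 + 31.7 + 38.9)/7 = 34.7571
Numerator Σ_{t=1}^{6}(z_t−z̄)(z_{t+1}−z̄) = -206.8847
Denominator Σ(z_t−z̄)² = 313.8171
r_1 = -206.8847 / 313.8171 = -0.659

-0.659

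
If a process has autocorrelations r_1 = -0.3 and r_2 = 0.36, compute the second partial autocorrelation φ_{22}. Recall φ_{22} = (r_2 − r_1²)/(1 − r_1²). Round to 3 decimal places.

0.297

φ_{22} = (r_2 − r_1²) / (1 − r_1²)
r_1² = (-0.3)² = 0.09
Numerator = 0.36 − 0.0900 = 0.2700; denominator = 1 − 0.0900 = 0.9100
φ_{22} = 0.2700 / 0.9100 = 0.297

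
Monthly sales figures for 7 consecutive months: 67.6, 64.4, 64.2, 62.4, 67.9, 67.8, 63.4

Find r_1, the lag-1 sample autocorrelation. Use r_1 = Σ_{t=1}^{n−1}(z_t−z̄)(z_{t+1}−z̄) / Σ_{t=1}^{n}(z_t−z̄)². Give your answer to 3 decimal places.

-0.115

Mean z̄ = (67.6 + 64.4 + 64.2 + 62.4 + 67.9 + 67.8 + 63.4)/7 = 65.3857
Σ(z_t−z̄)(z_{t+1}−z̄) = (-2.1827) + (1.1688) + (3.5402) + (-7.5069) + (6.0702) + (-4.7941) = -3.7045
Denominator Σ(z_t−z̄)² = 32.2886
r_1 = -3.7045 / 32.2886 = -0.115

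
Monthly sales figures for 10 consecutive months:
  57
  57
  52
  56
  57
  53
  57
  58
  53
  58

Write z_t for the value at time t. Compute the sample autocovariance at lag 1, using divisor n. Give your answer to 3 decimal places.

Mean z̄ = (57 + 57 + 52 + 56 + 57 + 53 + 57 + 58 + 53 + 58)/10 = 55.8000
Σ_{t=1}^{9}(z_t−z̄)(z_{t+1}−z̄) = -20.0400
γ_1 = -20.0400 / 10 = -2.004

-2.004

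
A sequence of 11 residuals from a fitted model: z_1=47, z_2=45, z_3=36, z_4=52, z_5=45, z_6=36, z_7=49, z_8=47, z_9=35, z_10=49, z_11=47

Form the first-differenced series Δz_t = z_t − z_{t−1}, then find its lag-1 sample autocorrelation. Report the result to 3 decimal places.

-0.496

First differences Δz: -2, -9, 16, -7, -9, 13, -2, -12, 14, -2
Mean of differences = 0.0000
Numerator Σ(Δz_t−Δz̄)(Δz_{t+1}−Δz̄) = -490.0000
Denominator Σ(Δz_t−Δz̄)² = 988.0000
r_1(Δz) = -490.0000 / 988.0000 = -0.496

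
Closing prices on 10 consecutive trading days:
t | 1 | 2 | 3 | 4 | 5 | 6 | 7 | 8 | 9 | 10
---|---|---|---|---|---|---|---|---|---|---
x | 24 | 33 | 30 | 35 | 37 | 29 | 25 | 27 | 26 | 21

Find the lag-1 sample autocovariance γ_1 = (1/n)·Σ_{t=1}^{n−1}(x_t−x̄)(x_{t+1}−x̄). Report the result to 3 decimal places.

7.891

Mean x̄ = (24 + 33 + 30 + 35 + 37 + 29 + 25 + 27 + 26 + 21)/10 = 28.7000
Σ_{t=1}^{9}(x_t−x̄)(x_{t+1}−x̄) = 78.9100
γ_1 = 78.9100 / 10 = 7.891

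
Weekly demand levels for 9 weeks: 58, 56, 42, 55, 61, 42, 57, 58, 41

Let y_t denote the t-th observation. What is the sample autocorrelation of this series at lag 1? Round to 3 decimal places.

Mean ȳ = (58 + 56 + 42 + 55 + 61 + 42 + 57 + 58 + 41)/9 = 52.2222
Numerator Σ_{t=1}^{8}(y_t−ȳ)(y_{t+1}−ȳ) = -196.6049
Denominator Σ(y_t−ȳ)² = 523.5556
r_1 = -196.6049 / 523.5556 = -0.376

-0.376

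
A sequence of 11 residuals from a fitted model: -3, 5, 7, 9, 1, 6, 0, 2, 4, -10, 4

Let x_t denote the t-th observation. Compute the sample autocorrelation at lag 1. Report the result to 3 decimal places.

-0.120

Mean x̄ = (-3 + 5 + 7 + 9 + 1 + 6 + 0 + 2 + 4 − 10 + 4)/11 = 2.2727
Numerator Σ_{t=1}^{10}(x_t−x̄)(x_{t+1}−x̄) = -33.7107
Denominator Σ(x_t−x̄)² = 280.1818
r_1 = -33.7107 / 280.1818 = -0.120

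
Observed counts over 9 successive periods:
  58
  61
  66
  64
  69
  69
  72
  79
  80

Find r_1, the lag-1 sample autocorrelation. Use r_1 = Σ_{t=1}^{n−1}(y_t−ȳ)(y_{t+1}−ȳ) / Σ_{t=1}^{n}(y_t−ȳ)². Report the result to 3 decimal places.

Mean ȳ = (58 + 61 + 66 + 64 + 69 + 69 + 72 + 79 + 80)/9 = 68.6667
Numerator Σ_{t=1}^{8}(y_t−ȳ)(y_{t+1}−ȳ) = 265.8889
Denominator Σ(y_t−ȳ)² = 448.0000
r_1 = 265.8889 / 448.0000 = 0.594

0.594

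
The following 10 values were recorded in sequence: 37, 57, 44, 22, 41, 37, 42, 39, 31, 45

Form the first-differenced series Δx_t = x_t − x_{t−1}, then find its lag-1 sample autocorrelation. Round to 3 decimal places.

-0.331

First differences Δx: 20, -13, -22, 19, -4, 5, -3, -8, 14
Mean of differences = 0.8889
Numerator Σ(Δx_t−Δx̄)(Δx_{t+1}−Δx̄) = -568.6790
Denominator Σ(Δx_t−Δx̄)² = 1716.8889
r_1(Δx) = -568.6790 / 1716.8889 = -0.331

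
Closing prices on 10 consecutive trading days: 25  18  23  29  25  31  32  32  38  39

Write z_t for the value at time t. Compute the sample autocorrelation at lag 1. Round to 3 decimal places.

Mean z̄ = (25 + 18 + 23 + 29 + 25 + 31 + 32 + 32 + 38 + 39)/10 = 29.2000
Numerator Σ_{t=1}^{9}(z_t−z̄)(z_{t+1}−z̄) = 234.7600
Denominator Σ(z_t−z̄)² = 391.6000
r_1 = 234.7600 / 391.6000 = 0.599

0.599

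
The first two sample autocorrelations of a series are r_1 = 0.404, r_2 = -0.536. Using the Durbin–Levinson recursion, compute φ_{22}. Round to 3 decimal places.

φ_{22} = (r_2 − r_1²) / (1 − r_1²)
r_1² = (0.404)² = 0.163216
Numerator = -0.536 − 0.1632 = -0.6992; denominator = 1 − 0.1632 = 0.8368
φ_{22} = -0.6992 / 0.8368 = -0.836

-0.836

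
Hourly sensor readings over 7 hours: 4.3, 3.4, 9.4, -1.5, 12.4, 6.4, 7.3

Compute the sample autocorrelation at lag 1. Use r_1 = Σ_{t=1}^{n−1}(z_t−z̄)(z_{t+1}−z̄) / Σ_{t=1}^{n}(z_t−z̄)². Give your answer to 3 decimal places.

-0.622

Mean z̄ = (4.3 + 3.4 + 9.4 − 1.5 + 12.4 + 6.4 + 7.3)/7 = 5.9571
Σ(z_t−z̄)(z_{t+1}−z̄) = (4.2376) + (-8.8039) + (-25.6739) + (-48.0453) + (2.8533) + (0.5947) = -74.8376
Denominator Σ(z_t−z̄)² = 120.2571
r_1 = -74.8376 / 120.2571 = -0.622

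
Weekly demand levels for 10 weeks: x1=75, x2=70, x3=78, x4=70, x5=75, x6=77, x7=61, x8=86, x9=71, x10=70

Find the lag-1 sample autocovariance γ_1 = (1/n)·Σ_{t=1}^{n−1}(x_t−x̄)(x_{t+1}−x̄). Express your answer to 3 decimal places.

Mean x̄ = (75 + 70 + 78 + 70 + 75 + 77 + 61 + 86 + 71 + 70)/10 = 73.3000
Σ_{t=1}^{9}(x_t−x̄)(x_{t+1}−x̄) = -259.2900
γ_1 = -259.2900 / 10 = -25.929

-25.929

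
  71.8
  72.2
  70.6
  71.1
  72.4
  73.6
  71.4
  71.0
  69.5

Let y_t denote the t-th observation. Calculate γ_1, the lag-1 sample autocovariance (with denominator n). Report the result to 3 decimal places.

Mean ȳ = (71.8 + 72.2 + 70.6 + 71.1 + 72.4 + 73.6 + 71.4 + 71.0 + 69.5)/9 = 71.5111
Σ_{t=1}^{8}(y_t−ȳ)(y_{t+1}−ȳ) = 2.2899
γ_1 = 2.2899 / 9 = 0.254

0.254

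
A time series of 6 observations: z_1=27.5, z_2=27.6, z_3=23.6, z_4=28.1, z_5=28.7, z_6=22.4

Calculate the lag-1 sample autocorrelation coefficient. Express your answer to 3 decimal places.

Mean z̄ = (27.5 + 27.6 + 23.6 + 28.1 + 28.7 + 22.4)/6 = 26.3167
Numerator Σ_{t=1}^{5}(z_t−z̄)(z_{t+1}−z̄) = -11.8969
Denominator Σ(z_t−z̄)² = 34.6283
r_1 = -11.8969 / 34.6283 = -0.344

-0.344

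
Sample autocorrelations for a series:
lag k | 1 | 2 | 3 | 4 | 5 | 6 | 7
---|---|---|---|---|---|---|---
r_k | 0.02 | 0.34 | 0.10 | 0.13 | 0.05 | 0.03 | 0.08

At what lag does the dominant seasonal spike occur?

2

The largest autocorrelation is r_2 = 0.34; the remaining lags stay at or below 0.13.
The dominant spike at lag 2 indicates a seasonal period of 2.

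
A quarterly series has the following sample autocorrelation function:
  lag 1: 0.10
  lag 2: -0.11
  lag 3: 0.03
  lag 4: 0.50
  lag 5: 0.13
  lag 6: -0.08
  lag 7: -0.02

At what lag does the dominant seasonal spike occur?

The largest autocorrelation is r_4 = 0.50; the remaining lags stay at or below 0.13.
The dominant spike at lag 4 indicates a seasonal period of 4.

4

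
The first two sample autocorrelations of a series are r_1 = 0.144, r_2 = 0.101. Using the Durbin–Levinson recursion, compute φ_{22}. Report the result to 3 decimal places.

φ_{22} = (r_2 − r_1²) / (1 − r_1²)
r_1² = (0.144)² = 0.020736
Numerator = 0.101 − 0.0207 = 0.0803; denominator = 1 − 0.0207 = 0.9793
φ_{22} = 0.0803 / 0.9793 = 0.082

0.082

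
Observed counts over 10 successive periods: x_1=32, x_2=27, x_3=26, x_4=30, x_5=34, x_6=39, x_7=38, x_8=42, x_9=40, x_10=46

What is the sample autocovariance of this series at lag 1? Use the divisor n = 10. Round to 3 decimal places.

Mean x̄ = (32 + 27 + 26 + 30 + 34 + 39 + 38 + 42 + 40 + 46)/10 = 35.4000
Σ_{t=1}^{9}(x_t−x̄)(x_{t+1}−x̄) = 266.4400
γ_1 = 266.4400 / 10 = 26.644

26.644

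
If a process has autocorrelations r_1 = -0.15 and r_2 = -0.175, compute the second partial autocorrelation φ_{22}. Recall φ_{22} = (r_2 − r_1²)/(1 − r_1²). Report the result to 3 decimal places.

-0.202

φ_{22} = (r_2 − r_1²) / (1 − r_1²)
r_1² = (-0.15)² = 0.0225
Numerator = -0.175 − 0.0225 = -0.1975; denominator = 1 − 0.0225 = 0.9775
φ_{22} = -0.1975 / 0.9775 = -0.202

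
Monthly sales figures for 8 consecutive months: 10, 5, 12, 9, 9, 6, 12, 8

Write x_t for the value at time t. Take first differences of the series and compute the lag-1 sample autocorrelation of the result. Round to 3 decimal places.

-0.670

First differences Δx: -5, 7, -3, 0, -3, 6, -4
Mean of differences = -0.2857
Numerator Σ(Δx_t−Δx̄)(Δx_{t+1}−Δx̄) = -96.0816
Denominator Σ(Δx_t−Δx̄)² = 143.4286
r_1(Δx) = -96.0816 / 143.4286 = -0.670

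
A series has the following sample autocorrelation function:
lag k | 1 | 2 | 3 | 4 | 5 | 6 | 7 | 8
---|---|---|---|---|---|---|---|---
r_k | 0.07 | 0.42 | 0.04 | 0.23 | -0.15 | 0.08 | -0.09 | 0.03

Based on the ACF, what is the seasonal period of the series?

2

The largest autocorrelation is r_2 = 0.42, with a weaker echo at lag 4 (0.23); the remaining lags stay at or below 0.08.
The dominant spike at lag 2 indicates a seasonal period of 2.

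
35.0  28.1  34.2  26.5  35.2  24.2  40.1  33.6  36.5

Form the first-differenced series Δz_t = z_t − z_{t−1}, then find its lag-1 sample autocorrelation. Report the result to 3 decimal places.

First differences Δz: -6.9, 6.1, -7.7, 8.7, -11.0, 15.9, -6.5, 2.9
Mean of differences = 0.1875
Numerator Σ(Δz_t−Δz̄)(Δz_{t+1}−Δz̄) = -549.9164
Denominator Σ(Δz_t−Δz̄)² = 643.9888
r_1(Δz) = -549.9164 / 643.9888 = -0.854

-0.854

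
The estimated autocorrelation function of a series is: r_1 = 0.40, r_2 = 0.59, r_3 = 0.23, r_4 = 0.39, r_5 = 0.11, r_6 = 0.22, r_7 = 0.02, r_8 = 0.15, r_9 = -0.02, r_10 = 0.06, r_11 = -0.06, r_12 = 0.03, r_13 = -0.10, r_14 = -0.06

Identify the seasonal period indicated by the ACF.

The largest autocorrelation is r_2 = 0.59; the remaining lags stay at or below 0.40.
The dominant spike at lag 2 indicates a seasonal period of 2.

2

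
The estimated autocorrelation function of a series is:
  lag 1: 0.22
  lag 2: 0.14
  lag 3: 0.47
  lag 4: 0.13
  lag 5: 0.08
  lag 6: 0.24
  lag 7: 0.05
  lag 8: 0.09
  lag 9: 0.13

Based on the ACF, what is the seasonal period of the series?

The largest autocorrelation is r_3 = 0.47, with a weaker echo at lag 6 (0.24); the remaining lags stay at or below 0.22. The elevated value at lag 1 (0.22), dropping to 0.14 at lag 2, reflects decaying short-term dependence rather than seasonality.
The dominant spike at lag 3 indicates a seasonal period of 3.

3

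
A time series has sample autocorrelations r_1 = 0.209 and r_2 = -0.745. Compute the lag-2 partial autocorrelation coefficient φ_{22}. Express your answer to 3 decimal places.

φ_{22} = (r_2 − r_1²) / (1 − r_1²)
r_1² = (0.209)² = 0.043681
Numerator = -0.745 − 0.0437 = -0.7887; denominator = 1 − 0.0437 = 0.9563
φ_{22} = -0.7887 / 0.9563 = -0.825

-0.825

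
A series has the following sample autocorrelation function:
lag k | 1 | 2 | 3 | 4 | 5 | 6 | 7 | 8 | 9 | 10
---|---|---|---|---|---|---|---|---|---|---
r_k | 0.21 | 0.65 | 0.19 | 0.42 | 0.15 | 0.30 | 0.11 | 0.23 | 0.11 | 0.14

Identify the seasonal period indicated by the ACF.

2

The largest autocorrelation is r_2 = 0.65, with weaker echoes at lags 4 (0.42), 6 (0.30) and 8 (0.23); the remaining lags stay at or below 0.21.
The dominant spike at lag 2 indicates a seasonal period of 2.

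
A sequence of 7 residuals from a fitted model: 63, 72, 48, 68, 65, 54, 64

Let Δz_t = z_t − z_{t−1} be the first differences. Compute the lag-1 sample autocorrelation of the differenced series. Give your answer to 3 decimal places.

First differences Δz: 9, -24, 20, -3, -11, 10
Mean of differences = 0.1667
Numerator Σ(Δz_t−Δz̄)(Δz_{t+1}−Δz̄) = -830.0278
Denominator Σ(Δz_t−Δz̄)² = 1286.8333
r_1(Δz) = -830.0278 / 1286.8333 = -0.645

-0.645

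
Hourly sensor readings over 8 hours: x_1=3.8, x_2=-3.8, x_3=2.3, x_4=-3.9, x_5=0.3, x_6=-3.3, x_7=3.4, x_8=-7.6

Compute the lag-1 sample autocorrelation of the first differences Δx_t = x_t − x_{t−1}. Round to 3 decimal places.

-0.688

First differences Δx: -7.6, 6.1, -6.2, 4.2, -3.6, 6.7, -11.0
Mean of differences = -1.6286
Numerator Σ(Δx_t−Δx̄)(Δx_{t+1}−Δx̄) = -214.0865
Denominator Σ(Δx_t−Δx̄)² = 311.3343
r_1(Δx) = -214.0865 / 311.3343 = -0.688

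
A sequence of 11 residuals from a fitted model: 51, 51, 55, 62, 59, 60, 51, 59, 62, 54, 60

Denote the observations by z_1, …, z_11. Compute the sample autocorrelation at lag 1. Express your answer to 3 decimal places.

Mean z̄ = (51 + 51 + 55 + 62 + 59 + 60 + 51 + 59 + 62 + 54 + 60)/11 = 56.7273
Numerator Σ_{t=1}^{10}(z_t−z̄)(z_{t+1}−z̄) = 9.9256
Denominator Σ(z_t−z̄)² = 196.1818
r_1 = 9.9256 / 196.1818 = 0.051

0.051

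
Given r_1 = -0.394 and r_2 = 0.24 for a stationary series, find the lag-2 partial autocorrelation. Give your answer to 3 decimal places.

0.100

φ_{22} = (r_2 − r_1²) / (1 − r_1²)
r_1² = (-0.394)² = 0.155236
Numerator = 0.24 − 0.1552 = 0.0848; denominator = 1 − 0.1552 = 0.8448
φ_{22} = 0.0848 / 0.8448 = 0.100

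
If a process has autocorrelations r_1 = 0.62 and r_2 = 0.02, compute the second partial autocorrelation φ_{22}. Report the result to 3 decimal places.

-0.592

φ_{22} = (r_2 − r_1²) / (1 − r_1²)
r_1² = (0.62)² = 0.3844
Numerator = 0.02 − 0.3844 = -0.3644; denominator = 1 − 0.3844 = 0.6156
φ_{22} = -0.3644 / 0.6156 = -0.592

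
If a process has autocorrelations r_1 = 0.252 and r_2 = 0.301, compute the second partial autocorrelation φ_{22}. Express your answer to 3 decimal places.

0.254

φ_{22} = (r_2 − r_1²) / (1 − r_1²)
r_1² = (0.252)² = 0.063504
Numerator = 0.301 − 0.0635 = 0.2375; denominator = 1 − 0.0635 = 0.9365
φ_{22} = 0.2375 / 0.9365 = 0.254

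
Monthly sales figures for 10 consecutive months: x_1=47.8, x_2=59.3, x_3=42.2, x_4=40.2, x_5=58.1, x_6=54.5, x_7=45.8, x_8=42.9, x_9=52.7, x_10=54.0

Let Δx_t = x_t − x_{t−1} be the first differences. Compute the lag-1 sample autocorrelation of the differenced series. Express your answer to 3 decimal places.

First differences Δx: 11.5, -17.1, -2.0, 17.9, -3.6, -8.7, -2.9, 9.8, 1.3
Mean of differences = 0.6889
Numerator Σ(Δx_t−Δx̄)(Δx_{t+1}−Δx̄) = -217.7479
Denominator Σ(Δx_t−Δx̄)² = 939.5889
r_1(Δx) = -217.7479 / 939.5889 = -0.232

-0.232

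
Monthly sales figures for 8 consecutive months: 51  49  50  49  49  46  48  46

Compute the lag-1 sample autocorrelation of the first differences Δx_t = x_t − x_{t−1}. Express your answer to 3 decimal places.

-0.732

First differences Δx: -2, 1, -1, 0, -3, 2, -2
Mean of differences = -0.7143
Numerator Σ(Δx_t−Δx̄)(Δx_{t+1}−Δx̄) = -14.2245
Denominator Σ(Δx_t−Δx̄)² = 19.4286
r_1(Δx) = -14.2245 / 19.4286 = -0.732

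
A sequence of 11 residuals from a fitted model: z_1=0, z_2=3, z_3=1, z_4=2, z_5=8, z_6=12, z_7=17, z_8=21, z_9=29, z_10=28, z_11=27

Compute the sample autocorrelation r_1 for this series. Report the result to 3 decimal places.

0.796

Mean z̄ = (0 + 3 + 1 + 2 + 8 + 12 + 17 + 21 + 29 + 28 + 27)/11 = 13.4545
Numerator Σ_{t=1}^{10}(z_t−z̄)(z_{t+1}−z̄) = 1045.9752
Denominator Σ(z_t−z̄)² = 1314.7273
r_1 = 1045.9752 / 1314.7273 = 0.796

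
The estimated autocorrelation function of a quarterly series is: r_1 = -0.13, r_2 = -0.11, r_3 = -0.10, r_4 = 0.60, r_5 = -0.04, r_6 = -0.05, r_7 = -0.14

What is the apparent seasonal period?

The largest autocorrelation is r_4 = 0.60; the remaining lags stay at or below -0.04.
The dominant spike at lag 4 indicates a seasonal period of 4.

4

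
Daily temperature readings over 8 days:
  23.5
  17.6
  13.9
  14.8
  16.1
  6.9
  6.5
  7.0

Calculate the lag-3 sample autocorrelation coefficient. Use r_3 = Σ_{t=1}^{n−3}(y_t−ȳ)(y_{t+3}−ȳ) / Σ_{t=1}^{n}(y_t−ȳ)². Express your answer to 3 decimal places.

Mean ȳ = (23.5 + 17.6 + 13.9 + 14.8 + 16.1 + 6.9 + 6.5 + 7.0)/8 = 13.2875
Numerator Σ_{t=1}^{5}(y_t−ȳ)(y_{t+3}−ȳ) = -4.2867
Denominator Σ(y_t−ȳ)² = 259.8688
r_3 = -4.2867 / 259.8688 = -0.016

-0.016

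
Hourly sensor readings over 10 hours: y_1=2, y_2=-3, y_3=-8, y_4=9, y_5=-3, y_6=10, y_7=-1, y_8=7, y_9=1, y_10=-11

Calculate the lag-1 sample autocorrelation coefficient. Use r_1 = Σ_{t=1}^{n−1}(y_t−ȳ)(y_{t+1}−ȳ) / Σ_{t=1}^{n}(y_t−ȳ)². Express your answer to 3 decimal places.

Mean ȳ = (2 − 3 − 8 + 9 − 3 + 10 − 1 + 7 + 1 − 11)/10 = 0.3000
Numerator Σ_{t=1}^{9}(y_t−ȳ)(y_{t+1}−ȳ) = -135.6900
Denominator Σ(y_t−ȳ)² = 438.1000
r_1 = -135.6900 / 438.1000 = -0.310

-0.310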